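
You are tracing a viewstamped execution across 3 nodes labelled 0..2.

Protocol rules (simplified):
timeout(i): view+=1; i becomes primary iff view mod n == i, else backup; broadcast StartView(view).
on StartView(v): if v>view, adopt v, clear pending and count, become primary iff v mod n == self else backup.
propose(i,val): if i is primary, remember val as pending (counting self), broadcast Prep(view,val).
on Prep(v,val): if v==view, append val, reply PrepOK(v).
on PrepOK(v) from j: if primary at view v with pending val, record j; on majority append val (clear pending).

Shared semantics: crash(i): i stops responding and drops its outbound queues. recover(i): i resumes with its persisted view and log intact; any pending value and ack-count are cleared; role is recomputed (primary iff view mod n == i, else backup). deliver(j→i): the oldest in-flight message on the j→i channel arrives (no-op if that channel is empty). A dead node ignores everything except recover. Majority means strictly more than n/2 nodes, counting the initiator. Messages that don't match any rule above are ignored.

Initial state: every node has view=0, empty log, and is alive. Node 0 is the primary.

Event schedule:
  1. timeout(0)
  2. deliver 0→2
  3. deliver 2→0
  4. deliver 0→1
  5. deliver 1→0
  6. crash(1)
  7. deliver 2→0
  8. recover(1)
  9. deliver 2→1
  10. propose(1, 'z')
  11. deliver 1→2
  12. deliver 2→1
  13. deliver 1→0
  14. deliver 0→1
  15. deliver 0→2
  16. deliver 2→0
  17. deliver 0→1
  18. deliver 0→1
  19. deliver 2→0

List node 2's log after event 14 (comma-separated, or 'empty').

1. timeout(0):  <0:back v1 ->
2. deliver 0→2:  <2:back v1 ->
3. deliver 2→0:  nop
4. deliver 0→1:  <1:prim v1 ->
5. deliver 1→0:  nop
6. crash(1):  <1:✗prim v1 ->
7. deliver 2→0:  nop
8. recover(1):  <1:prim v1 ->
9. deliver 2→1:  nop
10. propose(1,'z'):  nop
11. deliver 1→2:  <2:back v1 z>
12. deliver 2→1:  <1:prim v1 z>
13. deliver 1→0:  <0:back v1 z>
14. deliver 0→1:  nop

z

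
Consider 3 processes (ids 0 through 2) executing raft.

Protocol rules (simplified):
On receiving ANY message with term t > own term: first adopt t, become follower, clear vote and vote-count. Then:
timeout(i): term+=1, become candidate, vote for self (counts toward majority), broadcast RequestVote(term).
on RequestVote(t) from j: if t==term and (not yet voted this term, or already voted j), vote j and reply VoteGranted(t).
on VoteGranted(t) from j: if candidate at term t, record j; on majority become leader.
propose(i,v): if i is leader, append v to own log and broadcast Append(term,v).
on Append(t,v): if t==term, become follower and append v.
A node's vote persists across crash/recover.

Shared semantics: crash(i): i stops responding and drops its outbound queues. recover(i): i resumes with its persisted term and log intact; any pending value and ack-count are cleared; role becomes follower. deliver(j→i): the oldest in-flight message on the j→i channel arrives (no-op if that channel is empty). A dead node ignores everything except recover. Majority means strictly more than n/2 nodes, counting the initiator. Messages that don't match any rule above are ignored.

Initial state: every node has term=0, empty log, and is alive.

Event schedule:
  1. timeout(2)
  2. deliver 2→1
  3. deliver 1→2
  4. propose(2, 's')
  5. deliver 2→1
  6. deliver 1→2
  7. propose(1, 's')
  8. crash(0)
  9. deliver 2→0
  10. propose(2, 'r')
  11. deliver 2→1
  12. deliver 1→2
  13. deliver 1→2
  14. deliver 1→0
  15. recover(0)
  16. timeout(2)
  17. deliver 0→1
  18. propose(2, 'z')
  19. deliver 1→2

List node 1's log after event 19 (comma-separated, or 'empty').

step 1 timeout(2): 2={cand,t=1,log=-}
step 2 deliver 2→1: 1={foll,t=1,log=-}
step 3 deliver 1→2: 2={lead,t=1,log=-}
step 4 propose(2,'s'): 2={lead,t=1,log=s}
step 5 deliver 2→1: 1={foll,t=1,log=s}
step 6 deliver 1→2: —
step 7 propose(1,'s'): —
step 8 crash(0): 0={✗foll,t=0,log=-}
step 9 deliver 2→0: —
step 10 propose(2,'r'): 2={lead,t=1,log=s,r}
step 11 deliver 2→1: 1={foll,t=1,log=s,r}
step 12 deliver 1→2: —
step 13 deliver 1→2: —
step 14 deliver 1→0: —
step 15 recover(0): 0={foll,t=0,log=-}
step 16 timeout(2): 2={cand,t=2,log=s,r}
step 17 deliver 0→1: —
step 18 propose(2,'z'): —
step 19 deliver 1→2: —

s,r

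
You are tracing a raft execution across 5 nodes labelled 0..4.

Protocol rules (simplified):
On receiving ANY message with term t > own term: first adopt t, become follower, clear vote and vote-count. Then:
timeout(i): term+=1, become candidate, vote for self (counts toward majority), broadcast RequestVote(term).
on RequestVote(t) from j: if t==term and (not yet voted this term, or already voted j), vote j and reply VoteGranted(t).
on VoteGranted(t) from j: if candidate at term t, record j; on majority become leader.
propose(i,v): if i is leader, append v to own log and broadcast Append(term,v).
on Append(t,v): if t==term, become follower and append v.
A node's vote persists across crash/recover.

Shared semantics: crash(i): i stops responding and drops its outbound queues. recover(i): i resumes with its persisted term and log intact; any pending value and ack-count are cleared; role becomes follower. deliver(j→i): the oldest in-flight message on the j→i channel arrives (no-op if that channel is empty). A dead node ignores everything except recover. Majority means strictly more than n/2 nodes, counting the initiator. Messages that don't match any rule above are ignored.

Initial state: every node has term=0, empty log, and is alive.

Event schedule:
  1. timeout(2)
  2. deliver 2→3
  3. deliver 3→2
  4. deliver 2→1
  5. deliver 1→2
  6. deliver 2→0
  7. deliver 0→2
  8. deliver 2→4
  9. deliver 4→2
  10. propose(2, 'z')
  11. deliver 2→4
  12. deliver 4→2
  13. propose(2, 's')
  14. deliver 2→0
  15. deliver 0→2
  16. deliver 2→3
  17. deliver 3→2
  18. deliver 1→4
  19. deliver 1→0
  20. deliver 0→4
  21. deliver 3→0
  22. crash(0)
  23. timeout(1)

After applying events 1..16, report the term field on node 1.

1

[1] timeout(2) → N2(cand t1 [-])
[2] deliver 2→3 → N3(foll t1 [-])
[3] deliver 3→2 → ∅
[4] deliver 2→1 → N1(foll t1 [-])
[5] deliver 1→2 → N2(lead t1 [-])
[6] deliver 2→0 → N0(foll t1 [-])
[7] deliver 0→2 → ∅
[8] deliver 2→4 → N4(foll t1 [-])
[9] deliver 4→2 → ∅
[10] propose(2,'z') → N2(lead t1 [z])
[11] deliver 2→4 → N4(foll t1 [z])
[12] deliver 4→2 → ∅
[13] propose(2,'s') → N2(lead t1 [z,s])
[14] deliver 2→0 → N0(foll t1 [z])
[15] deliver 0→2 → ∅
[16] deliver 2→3 → N3(foll t1 [z])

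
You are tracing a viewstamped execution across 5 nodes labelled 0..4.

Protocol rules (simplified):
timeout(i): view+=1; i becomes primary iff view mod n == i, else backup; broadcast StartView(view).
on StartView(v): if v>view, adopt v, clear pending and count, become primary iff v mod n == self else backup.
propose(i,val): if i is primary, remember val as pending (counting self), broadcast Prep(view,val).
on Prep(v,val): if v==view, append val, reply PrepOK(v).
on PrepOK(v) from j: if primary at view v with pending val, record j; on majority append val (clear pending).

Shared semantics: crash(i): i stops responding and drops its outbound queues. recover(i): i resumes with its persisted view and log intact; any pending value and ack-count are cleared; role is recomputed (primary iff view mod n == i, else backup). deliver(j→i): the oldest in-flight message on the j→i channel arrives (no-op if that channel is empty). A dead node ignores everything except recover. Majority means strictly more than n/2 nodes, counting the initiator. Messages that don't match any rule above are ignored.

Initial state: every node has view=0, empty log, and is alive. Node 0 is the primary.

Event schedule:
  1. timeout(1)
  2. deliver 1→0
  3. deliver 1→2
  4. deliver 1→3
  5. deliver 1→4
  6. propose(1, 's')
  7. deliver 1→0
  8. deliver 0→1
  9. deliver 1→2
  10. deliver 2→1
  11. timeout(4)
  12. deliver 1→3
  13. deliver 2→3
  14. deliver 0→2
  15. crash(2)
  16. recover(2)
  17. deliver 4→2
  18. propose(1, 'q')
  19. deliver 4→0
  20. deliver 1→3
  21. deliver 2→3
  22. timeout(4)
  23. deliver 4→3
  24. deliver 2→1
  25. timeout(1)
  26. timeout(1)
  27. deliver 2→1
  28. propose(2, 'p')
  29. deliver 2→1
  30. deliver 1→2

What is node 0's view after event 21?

2

step 1 timeout(1): 1={prim,v=1,log=-}
step 2 deliver 1→0: 0={back,v=1,log=-}
step 3 deliver 1→2: 2={back,v=1,log=-}
step 4 deliver 1→3: 3={back,v=1,log=-}
step 5 deliver 1→4: 4={back,v=1,log=-}
step 6 propose(1,'s'): —
step 7 deliver 1→0: 0={back,v=1,log=s}
step 8 deliver 0→1: —
step 9 deliver 1→2: 2={back,v=1,log=s}
step 10 deliver 2→1: 1={prim,v=1,log=s}
step 11 timeout(4): 4={back,v=2,log=-}
step 12 deliver 1→3: 3={back,v=1,log=s}
step 13 deliver 2→3: —
step 14 deliver 0→2: —
step 15 crash(2): 2={✗back,v=1,log=s}
step 16 recover(2): 2={back,v=1,log=s}
step 17 deliver 4→2: 2={prim,v=2,log=s}
step 18 propose(1,'q'): —
step 19 deliver 4→0: 0={back,v=2,log=s}
step 20 deliver 1→3: 3={back,v=1,log=s,q}
step 21 deliver 2→3: —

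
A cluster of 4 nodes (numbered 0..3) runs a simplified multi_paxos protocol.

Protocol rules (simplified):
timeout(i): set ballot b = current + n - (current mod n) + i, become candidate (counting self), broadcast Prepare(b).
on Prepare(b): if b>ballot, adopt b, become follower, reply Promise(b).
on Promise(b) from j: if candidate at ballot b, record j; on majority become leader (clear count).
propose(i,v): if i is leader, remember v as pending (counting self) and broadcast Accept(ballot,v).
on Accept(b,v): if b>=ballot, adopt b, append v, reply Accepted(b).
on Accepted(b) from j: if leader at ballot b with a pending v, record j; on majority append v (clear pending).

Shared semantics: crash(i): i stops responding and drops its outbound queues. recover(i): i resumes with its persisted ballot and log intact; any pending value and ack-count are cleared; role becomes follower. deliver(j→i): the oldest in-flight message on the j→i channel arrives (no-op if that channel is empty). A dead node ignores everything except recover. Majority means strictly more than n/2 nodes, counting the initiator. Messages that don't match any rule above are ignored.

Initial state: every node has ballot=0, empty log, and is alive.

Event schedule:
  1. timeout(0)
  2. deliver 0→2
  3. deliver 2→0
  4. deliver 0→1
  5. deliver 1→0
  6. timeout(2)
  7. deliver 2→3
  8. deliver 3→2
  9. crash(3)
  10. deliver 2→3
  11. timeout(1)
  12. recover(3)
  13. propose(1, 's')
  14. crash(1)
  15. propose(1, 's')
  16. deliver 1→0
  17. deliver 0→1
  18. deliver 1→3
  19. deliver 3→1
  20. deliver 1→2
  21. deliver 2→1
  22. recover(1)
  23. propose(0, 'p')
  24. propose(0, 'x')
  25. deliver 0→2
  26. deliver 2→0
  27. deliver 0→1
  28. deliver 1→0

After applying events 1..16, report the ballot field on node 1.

step 1 timeout(0): 0={cand,b=4,log=-}
step 2 deliver 0→2: 2={foll,b=4,log=-}
step 3 deliver 2→0: —
step 4 deliver 0→1: 1={foll,b=4,log=-}
step 5 deliver 1→0: 0={lead,b=4,log=-}
step 6 timeout(2): 2={cand,b=10,log=-}
step 7 deliver 2→3: 3={foll,b=10,log=-}
step 8 deliver 3→2: —
step 9 crash(3): 3={✗foll,b=10,log=-}
step 10 deliver 2→3: —
step 11 timeout(1): 1={cand,b=9,log=-}
step 12 recover(3): 3={foll,b=10,log=-}
step 13 propose(1,'s'): —
step 14 crash(1): 1={✗cand,b=9,log=-}
step 15 propose(1,'s'): —
step 16 deliver 1→0: —

9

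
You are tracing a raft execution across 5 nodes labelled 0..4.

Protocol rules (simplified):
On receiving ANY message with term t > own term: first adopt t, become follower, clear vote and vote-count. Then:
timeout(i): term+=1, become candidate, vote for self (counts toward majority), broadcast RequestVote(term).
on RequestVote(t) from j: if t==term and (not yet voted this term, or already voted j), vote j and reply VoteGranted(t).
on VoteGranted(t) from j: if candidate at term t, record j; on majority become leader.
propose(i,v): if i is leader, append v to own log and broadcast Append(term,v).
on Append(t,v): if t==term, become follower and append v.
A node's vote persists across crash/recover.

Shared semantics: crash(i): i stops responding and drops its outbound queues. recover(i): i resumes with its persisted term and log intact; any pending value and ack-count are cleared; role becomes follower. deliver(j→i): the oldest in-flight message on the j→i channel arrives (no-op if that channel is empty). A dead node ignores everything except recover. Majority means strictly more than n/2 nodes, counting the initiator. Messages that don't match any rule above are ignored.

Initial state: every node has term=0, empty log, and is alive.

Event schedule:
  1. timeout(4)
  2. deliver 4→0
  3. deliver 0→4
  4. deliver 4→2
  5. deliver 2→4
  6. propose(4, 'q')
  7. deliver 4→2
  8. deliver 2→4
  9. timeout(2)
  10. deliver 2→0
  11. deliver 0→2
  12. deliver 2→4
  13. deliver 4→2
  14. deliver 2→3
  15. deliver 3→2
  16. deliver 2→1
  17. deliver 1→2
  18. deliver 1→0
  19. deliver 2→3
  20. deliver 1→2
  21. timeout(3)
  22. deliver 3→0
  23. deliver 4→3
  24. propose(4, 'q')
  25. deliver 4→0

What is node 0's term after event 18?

e1 timeout(4): 4[cand,t=1,-]
e2 deliver 4→0: 0[foll,t=1,-]
e3 deliver 0→4: ·
e4 deliver 4→2: 2[foll,t=1,-]
e5 deliver 2→4: 4[lead,t=1,-]
e6 propose(4,'q'): 4[lead,t=1,q]
e7 deliver 4→2: 2[foll,t=1,q]
e8 deliver 2→4: ·
e9 timeout(2): 2[cand,t=2,q]
e10 deliver 2→0: 0[foll,t=2,-]
e11 deliver 0→2: ·
e12 deliver 2→4: 4[foll,t=2,q]
e13 deliver 4→2: 2[lead,t=2,q]
e14 deliver 2→3: 3[foll,t=2,-]
e15 deliver 3→2: ·
e16 deliver 2→1: 1[foll,t=2,-]
e17 deliver 1→2: ·
e18 deliver 1→0: ·

2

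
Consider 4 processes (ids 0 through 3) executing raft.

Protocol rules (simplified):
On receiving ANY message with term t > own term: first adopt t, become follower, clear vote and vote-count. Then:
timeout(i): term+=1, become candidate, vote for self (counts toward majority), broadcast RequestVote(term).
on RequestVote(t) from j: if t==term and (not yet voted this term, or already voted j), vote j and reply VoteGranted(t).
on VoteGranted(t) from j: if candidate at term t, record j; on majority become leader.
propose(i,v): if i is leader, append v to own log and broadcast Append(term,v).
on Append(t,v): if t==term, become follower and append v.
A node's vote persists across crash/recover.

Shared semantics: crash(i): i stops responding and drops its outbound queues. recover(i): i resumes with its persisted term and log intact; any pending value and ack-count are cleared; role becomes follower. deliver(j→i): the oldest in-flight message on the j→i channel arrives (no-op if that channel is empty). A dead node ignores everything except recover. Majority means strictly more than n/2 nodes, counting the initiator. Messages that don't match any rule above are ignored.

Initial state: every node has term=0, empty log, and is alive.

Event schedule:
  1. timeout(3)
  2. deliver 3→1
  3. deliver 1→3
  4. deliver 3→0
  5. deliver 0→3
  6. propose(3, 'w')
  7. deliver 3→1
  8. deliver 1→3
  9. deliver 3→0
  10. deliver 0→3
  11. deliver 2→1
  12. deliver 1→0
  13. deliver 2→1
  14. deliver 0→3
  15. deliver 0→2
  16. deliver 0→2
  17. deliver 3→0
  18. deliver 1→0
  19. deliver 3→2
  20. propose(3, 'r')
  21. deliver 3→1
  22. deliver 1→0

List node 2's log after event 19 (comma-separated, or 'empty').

after 1 — timeout(3): n3:cand/t1/[-]
after 2 — deliver 3→1: n1:foll/t1/[-]
after 3 — deliver 1→3: ·
after 4 — deliver 3→0: n0:foll/t1/[-]
after 5 — deliver 0→3: n3:lead/t1/[-]
after 6 — propose(3,'w'): n3:lead/t1/[w]
after 7 — deliver 3→1: n1:foll/t1/[w]
after 8 — deliver 1→3: ·
after 9 — deliver 3→0: n0:foll/t1/[w]
after 10 — deliver 0→3: ·
after 11 — deliver 2→1: ·
after 12 — deliver 1→0: ·
after 13 — deliver 2→1: ·
after 14 — deliver 0→3: ·
after 15 — deliver 0→2: ·
after 16 — deliver 0→2: ·
after 17 — deliver 3→0: ·
after 18 — deliver 1→0: ·
after 19 — deliver 3→2: n2:foll/t1/[-]

empty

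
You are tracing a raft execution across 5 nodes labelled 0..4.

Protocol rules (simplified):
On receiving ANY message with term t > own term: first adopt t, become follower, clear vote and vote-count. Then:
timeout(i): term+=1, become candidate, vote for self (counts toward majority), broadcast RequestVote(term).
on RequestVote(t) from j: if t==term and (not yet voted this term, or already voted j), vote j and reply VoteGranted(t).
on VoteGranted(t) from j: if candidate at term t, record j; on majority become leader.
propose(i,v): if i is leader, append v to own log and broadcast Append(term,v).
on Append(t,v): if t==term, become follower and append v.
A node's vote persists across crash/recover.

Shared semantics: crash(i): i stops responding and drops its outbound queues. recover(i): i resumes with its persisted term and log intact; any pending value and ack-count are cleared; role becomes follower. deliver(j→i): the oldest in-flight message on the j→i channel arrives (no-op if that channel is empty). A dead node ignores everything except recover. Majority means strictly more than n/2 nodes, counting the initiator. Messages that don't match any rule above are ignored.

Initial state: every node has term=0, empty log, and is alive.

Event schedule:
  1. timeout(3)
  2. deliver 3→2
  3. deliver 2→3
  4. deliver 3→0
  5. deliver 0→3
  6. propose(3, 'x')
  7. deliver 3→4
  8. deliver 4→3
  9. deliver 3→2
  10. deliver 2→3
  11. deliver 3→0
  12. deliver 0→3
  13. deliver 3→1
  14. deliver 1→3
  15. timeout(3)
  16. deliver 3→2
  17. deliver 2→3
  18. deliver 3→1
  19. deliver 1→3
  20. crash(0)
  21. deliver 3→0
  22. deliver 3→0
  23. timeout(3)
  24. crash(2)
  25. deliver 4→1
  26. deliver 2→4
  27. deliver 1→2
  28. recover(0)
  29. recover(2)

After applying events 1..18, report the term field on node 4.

1

step 1 timeout(3): 3={cand,t=1,log=-}
step 2 deliver 3→2: 2={foll,t=1,log=-}
step 3 deliver 2→3: —
step 4 deliver 3→0: 0={foll,t=1,log=-}
step 5 deliver 0→3: 3={lead,t=1,log=-}
step 6 propose(3,'x'): 3={lead,t=1,log=x}
step 7 deliver 3→4: 4={foll,t=1,log=-}
step 8 deliver 4→3: —
step 9 deliver 3→2: 2={foll,t=1,log=x}
step 10 deliver 2→3: —
step 11 deliver 3→0: 0={foll,t=1,log=x}
step 12 deliver 0→3: —
step 13 deliver 3→1: 1={foll,t=1,log=-}
step 14 deliver 1→3: —
step 15 timeout(3): 3={cand,t=2,log=x}
step 16 deliver 3→2: 2={foll,t=2,log=x}
step 17 deliver 2→3: —
step 18 deliver 3→1: 1={foll,t=1,log=x}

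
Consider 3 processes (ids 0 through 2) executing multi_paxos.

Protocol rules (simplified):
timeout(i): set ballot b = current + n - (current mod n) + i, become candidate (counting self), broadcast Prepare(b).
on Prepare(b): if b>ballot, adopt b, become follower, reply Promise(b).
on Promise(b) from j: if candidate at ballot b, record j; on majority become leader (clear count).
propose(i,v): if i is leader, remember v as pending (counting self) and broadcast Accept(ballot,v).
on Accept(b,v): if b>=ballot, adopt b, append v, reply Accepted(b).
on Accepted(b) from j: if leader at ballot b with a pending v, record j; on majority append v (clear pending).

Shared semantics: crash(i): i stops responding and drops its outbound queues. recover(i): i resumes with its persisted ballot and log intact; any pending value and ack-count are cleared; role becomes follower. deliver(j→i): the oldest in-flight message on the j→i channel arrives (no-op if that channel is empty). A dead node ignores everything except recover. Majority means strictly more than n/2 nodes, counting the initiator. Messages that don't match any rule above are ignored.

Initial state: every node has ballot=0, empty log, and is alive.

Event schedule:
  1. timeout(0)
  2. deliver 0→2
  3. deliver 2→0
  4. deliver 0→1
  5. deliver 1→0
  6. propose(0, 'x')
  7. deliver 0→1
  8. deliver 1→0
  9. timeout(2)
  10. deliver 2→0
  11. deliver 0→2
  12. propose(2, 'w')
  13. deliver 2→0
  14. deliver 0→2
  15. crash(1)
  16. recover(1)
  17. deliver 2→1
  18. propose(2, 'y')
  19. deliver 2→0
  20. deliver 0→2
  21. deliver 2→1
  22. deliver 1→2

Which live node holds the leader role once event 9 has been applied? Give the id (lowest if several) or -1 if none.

step 1 timeout(0): 0={cand,b=3,log=-}
step 2 deliver 0→2: 2={foll,b=3,log=-}
step 3 deliver 2→0: 0={lead,b=3,log=-}
step 4 deliver 0→1: 1={foll,b=3,log=-}
step 5 deliver 1→0: —
step 6 propose(0,'x'): —
step 7 deliver 0→1: 1={foll,b=3,log=x}
step 8 deliver 1→0: 0={lead,b=3,log=x}
step 9 timeout(2): 2={cand,b=8,log=-}

0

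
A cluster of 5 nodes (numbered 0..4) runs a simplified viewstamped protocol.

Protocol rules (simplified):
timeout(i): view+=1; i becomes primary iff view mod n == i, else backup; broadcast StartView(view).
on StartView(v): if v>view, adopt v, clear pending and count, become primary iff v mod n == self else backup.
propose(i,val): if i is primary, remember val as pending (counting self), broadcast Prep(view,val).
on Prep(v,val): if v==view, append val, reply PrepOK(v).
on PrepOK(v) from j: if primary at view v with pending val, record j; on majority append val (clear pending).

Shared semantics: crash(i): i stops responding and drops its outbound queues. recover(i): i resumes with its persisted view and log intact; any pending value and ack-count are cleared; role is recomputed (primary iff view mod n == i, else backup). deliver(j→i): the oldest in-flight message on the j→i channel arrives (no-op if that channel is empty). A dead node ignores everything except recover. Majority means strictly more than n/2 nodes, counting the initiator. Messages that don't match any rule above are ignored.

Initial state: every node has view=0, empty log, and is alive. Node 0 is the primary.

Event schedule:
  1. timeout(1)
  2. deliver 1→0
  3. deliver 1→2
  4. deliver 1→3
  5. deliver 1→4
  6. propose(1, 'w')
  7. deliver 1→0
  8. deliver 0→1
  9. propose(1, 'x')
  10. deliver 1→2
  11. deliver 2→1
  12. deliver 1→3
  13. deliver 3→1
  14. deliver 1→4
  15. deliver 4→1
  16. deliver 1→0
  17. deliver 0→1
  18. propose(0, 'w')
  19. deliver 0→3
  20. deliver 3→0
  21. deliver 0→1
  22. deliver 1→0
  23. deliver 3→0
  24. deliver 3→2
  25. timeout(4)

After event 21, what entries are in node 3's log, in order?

[1] timeout(1) → N1(prim v1 [-])
[2] deliver 1→0 → N0(back v1 [-])
[3] deliver 1→2 → N2(back v1 [-])
[4] deliver 1→3 → N3(back v1 [-])
[5] deliver 1→4 → N4(back v1 [-])
[6] propose(1,'w') → ∅
[7] deliver 1→0 → N0(back v1 [w])
[8] deliver 0→1 → ∅
[9] propose(1,'x') → ∅
[10] deliver 1→2 → N2(back v1 [w])
[11] deliver 2→1 → ∅
[12] deliver 1→3 → N3(back v1 [w])
[13] deliver 3→1 → N1(prim v1 [x])
[14] deliver 1→4 → N4(back v1 [w])
[15] deliver 4→1 → ∅
[16] deliver 1→0 → N0(back v1 [w,x])
[17] deliver 0→1 → ∅
[18] propose(0,'w') → ∅
[19] deliver 0→3 → ∅
[20] deliver 3→0 → ∅
[21] deliver 0→1 → ∅

w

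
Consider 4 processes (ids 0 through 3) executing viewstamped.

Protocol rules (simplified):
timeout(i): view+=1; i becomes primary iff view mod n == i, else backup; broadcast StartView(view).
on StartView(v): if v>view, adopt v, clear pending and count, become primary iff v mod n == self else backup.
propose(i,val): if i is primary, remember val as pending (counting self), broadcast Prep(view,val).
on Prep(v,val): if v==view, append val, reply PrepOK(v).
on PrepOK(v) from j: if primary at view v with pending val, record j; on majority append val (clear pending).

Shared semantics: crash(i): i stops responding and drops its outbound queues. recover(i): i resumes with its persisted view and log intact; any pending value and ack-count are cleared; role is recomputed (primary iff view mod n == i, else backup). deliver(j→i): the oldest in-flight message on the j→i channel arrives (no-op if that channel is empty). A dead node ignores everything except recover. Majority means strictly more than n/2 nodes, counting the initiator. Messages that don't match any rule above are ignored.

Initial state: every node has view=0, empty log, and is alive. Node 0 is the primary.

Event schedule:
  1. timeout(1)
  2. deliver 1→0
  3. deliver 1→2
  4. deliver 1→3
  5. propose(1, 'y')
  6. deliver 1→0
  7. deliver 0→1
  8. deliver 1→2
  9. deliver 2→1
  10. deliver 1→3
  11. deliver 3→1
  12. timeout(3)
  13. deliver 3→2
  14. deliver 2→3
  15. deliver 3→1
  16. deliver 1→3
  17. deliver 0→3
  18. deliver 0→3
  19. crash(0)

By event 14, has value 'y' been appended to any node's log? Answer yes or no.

yes

step 1 timeout(1): 1={prim,v=1,log=-}
step 2 deliver 1→0: 0={back,v=1,log=-}
step 3 deliver 1→2: 2={back,v=1,log=-}
step 4 deliver 1→3: 3={back,v=1,log=-}
step 5 propose(1,'y'): —
step 6 deliver 1→0: 0={back,v=1,log=y}
step 7 deliver 0→1: —
step 8 deliver 1→2: 2={back,v=1,log=y}
step 9 deliver 2→1: 1={prim,v=1,log=y}
step 10 deliver 1→3: 3={back,v=1,log=y}
step 11 deliver 3→1: —
step 12 timeout(3): 3={back,v=2,log=y}
step 13 deliver 3→2: 2={prim,v=2,log=y}
step 14 deliver 2→3: —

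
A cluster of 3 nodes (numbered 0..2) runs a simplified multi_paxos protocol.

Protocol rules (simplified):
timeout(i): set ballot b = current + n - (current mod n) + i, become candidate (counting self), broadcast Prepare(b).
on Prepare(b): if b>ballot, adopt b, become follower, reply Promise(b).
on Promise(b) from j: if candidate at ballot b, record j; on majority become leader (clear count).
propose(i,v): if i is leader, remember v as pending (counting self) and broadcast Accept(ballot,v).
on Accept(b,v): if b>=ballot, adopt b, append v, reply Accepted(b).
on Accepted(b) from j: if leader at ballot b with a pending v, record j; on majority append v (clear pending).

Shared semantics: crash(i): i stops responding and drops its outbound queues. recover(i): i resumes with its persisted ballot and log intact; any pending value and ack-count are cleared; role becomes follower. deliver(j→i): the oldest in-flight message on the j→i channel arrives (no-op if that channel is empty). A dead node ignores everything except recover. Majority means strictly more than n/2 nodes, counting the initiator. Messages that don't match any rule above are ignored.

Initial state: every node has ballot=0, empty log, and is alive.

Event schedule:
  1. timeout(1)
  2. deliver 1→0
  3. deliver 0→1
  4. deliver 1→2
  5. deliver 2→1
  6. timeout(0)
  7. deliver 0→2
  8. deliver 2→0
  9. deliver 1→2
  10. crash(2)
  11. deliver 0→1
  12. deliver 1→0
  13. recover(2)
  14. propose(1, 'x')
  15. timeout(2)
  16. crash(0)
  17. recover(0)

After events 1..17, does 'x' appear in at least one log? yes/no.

no

step 1 timeout(1): 1={cand,b=4,log=-}
step 2 deliver 1→0: 0={foll,b=4,log=-}
step 3 deliver 0→1: 1={lead,b=4,log=-}
step 4 deliver 1→2: 2={foll,b=4,log=-}
step 5 deliver 2→1: —
step 6 timeout(0): 0={cand,b=6,log=-}
step 7 deliver 0→2: 2={foll,b=6,log=-}
step 8 deliver 2→0: 0={lead,b=6,log=-}
step 9 deliver 1→2: —
step 10 crash(2): 2={✗foll,b=6,log=-}
step 11 deliver 0→1: 1={foll,b=6,log=-}
step 12 deliver 1→0: —
step 13 recover(2): 2={foll,b=6,log=-}
step 14 propose(1,'x'): —
step 15 timeout(2): 2={cand,b=11,log=-}
step 16 crash(0): 0={✗lead,b=6,log=-}
step 17 recover(0): 0={foll,b=6,log=-}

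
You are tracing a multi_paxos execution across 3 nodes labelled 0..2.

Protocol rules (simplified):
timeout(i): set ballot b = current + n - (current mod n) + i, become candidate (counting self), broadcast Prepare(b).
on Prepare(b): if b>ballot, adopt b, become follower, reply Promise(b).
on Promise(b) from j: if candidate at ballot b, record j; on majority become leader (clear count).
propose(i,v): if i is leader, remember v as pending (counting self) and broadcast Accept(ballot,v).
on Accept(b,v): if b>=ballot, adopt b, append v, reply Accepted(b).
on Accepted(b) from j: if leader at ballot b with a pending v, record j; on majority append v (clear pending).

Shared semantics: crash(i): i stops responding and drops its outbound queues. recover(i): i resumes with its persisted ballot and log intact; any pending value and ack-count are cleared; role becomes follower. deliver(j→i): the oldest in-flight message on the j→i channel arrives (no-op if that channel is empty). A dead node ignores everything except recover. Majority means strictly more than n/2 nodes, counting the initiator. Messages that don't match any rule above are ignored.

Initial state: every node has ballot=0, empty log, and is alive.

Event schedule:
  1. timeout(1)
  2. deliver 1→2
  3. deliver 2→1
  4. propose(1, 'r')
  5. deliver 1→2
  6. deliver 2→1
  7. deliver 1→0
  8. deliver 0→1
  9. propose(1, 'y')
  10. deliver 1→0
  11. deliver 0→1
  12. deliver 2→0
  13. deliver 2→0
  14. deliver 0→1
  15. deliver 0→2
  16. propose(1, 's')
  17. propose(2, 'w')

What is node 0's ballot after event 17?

1. timeout(1):  <1:cand b4 ->
2. deliver 1→2:  <2:foll b4 ->
3. deliver 2→1:  <1:lead b4 ->
4. propose(1,'r'):  nop
5. deliver 1→2:  <2:foll b4 r>
6. deliver 2→1:  <1:lead b4 r>
7. deliver 1→0:  <0:foll b4 ->
8. deliver 0→1:  nop
9. propose(1,'y'):  nop
10. deliver 1→0:  <0:foll b4 r>
11. deliver 0→1:  <1:lead b4 r,y>
12. deliver 2→0:  nop
13. deliver 2→0:  nop
14. deliver 0→1:  nop
15. deliver 0→2:  nop
16. propose(1,'s'):  nop
17. propose(2,'w'):  nop

4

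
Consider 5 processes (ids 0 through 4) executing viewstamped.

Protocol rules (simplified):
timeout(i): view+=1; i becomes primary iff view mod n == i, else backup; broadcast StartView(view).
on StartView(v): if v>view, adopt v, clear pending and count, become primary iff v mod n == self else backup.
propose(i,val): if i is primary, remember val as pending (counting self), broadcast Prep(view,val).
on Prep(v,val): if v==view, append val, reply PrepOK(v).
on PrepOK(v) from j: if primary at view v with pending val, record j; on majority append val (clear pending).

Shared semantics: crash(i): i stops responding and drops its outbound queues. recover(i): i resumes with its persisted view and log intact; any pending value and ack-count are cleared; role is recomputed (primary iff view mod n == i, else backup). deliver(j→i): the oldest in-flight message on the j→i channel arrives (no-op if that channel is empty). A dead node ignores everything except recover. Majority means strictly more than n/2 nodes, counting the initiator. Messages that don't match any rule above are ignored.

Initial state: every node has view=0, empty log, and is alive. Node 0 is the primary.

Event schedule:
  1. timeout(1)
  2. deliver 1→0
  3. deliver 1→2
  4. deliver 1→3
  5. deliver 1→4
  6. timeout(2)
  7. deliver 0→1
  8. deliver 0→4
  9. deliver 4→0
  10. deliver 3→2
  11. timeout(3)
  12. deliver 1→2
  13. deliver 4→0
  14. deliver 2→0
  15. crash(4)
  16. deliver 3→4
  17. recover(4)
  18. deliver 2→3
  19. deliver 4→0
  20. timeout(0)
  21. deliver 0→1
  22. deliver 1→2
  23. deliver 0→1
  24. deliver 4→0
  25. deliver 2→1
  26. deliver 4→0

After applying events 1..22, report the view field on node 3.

after 1 — timeout(1): n1:prim/v1/[-]
after 2 — deliver 1→0: n0:back/v1/[-]
after 3 — deliver 1→2: n2:back/v1/[-]
after 4 — deliver 1→3: n3:back/v1/[-]
after 5 — deliver 1→4: n4:back/v1/[-]
after 6 — timeout(2): n2:prim/v2/[-]
after 7 — deliver 0→1: ·
after 8 — deliver 0→4: ·
after 9 — deliver 4→0: ·
after 10 — deliver 3→2: ·
after 11 — timeout(3): n3:back/v2/[-]
after 12 — deliver 1→2: ·
after 13 — deliver 4→0: ·
after 14 — deliver 2→0: n0:back/v2/[-]
after 15 — crash(4): n4:✗back/v1/[-]
after 16 — deliver 3→4: ·
after 17 — recover(4): n4:back/v1/[-]
after 18 — deliver 2→3: ·
after 19 — deliver 4→0: ·
after 20 — timeout(0): n0:back/v3/[-]
after 21 — deliver 0→1: n1:back/v3/[-]
after 22 — deliver 1→2: ·

2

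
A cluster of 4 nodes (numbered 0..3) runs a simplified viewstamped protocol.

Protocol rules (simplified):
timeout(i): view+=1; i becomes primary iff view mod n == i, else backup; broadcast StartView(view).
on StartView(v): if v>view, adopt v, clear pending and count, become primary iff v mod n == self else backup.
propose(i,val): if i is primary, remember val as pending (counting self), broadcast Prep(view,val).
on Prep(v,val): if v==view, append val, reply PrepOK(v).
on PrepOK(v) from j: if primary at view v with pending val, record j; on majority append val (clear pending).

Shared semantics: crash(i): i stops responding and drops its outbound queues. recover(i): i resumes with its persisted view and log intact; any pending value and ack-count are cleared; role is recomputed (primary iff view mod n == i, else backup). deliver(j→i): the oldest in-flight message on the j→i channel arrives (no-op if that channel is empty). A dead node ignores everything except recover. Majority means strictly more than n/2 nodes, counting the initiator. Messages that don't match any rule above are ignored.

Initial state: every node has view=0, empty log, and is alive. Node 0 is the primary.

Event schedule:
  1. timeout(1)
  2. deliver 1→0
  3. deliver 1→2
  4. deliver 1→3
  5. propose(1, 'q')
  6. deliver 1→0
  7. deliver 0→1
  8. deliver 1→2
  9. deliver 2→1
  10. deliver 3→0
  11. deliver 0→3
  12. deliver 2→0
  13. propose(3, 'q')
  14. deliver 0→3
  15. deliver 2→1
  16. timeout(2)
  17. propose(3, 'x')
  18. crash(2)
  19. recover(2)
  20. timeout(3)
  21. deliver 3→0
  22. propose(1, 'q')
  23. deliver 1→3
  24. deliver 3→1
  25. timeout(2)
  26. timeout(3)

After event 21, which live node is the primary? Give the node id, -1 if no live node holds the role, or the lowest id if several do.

step 1 timeout(1): 1={prim,v=1,log=-}
step 2 deliver 1→0: 0={back,v=1,log=-}
step 3 deliver 1→2: 2={back,v=1,log=-}
step 4 deliver 1→3: 3={back,v=1,log=-}
step 5 propose(1,'q'): —
step 6 deliver 1→0: 0={back,v=1,log=q}
step 7 deliver 0→1: —
step 8 deliver 1→2: 2={back,v=1,log=q}
step 9 deliver 2→1: 1={prim,v=1,log=q}
step 10 deliver 3→0: —
step 11 deliver 0→3: —
step 12 deliver 2→0: —
step 13 propose(3,'q'): —
step 14 deliver 0→3: —
step 15 deliver 2→1: —
step 16 timeout(2): 2={prim,v=2,log=q}
step 17 propose(3,'x'): —
step 18 crash(2): 2={✗prim,v=2,log=q}
step 19 recover(2): 2={prim,v=2,log=q}
step 20 timeout(3): 3={back,v=2,log=-}
step 21 deliver 3→0: 0={back,v=2,log=q}

1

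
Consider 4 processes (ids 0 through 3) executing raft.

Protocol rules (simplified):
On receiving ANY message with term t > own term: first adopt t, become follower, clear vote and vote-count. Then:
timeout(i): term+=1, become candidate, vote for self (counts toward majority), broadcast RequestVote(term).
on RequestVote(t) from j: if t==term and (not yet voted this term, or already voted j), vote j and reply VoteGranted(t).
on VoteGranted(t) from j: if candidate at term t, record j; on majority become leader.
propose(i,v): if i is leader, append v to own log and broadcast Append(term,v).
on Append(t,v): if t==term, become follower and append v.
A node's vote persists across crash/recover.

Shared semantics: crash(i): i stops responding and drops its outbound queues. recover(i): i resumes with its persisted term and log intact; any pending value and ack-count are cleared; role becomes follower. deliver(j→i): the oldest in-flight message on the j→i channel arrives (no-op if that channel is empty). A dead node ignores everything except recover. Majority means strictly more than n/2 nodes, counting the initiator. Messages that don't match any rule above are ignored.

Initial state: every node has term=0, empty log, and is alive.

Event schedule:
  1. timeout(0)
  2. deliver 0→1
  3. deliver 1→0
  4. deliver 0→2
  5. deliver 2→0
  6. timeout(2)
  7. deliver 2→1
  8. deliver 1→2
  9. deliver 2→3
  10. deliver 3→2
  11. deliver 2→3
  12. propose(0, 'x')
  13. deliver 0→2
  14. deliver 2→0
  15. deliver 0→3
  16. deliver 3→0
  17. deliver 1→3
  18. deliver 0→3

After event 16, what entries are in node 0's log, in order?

x

[1] timeout(0) → N0(cand t1 [-])
[2] deliver 0→1 → N1(foll t1 [-])
[3] deliver 1→0 → ∅
[4] deliver 0→2 → N2(foll t1 [-])
[5] deliver 2→0 → N0(lead t1 [-])
[6] timeout(2) → N2(cand t2 [-])
[7] deliver 2→1 → N1(foll t2 [-])
[8] deliver 1→2 → ∅
[9] deliver 2→3 → N3(foll t2 [-])
[10] deliver 3→2 → N2(lead t2 [-])
[11] deliver 2→3 → ∅
[12] propose(0,'x') → N0(lead t1 [x])
[13] deliver 0→2 → ∅
[14] deliver 2→0 → N0(foll t2 [x])
[15] deliver 0→3 → ∅
[16] deliver 3→0 → ∅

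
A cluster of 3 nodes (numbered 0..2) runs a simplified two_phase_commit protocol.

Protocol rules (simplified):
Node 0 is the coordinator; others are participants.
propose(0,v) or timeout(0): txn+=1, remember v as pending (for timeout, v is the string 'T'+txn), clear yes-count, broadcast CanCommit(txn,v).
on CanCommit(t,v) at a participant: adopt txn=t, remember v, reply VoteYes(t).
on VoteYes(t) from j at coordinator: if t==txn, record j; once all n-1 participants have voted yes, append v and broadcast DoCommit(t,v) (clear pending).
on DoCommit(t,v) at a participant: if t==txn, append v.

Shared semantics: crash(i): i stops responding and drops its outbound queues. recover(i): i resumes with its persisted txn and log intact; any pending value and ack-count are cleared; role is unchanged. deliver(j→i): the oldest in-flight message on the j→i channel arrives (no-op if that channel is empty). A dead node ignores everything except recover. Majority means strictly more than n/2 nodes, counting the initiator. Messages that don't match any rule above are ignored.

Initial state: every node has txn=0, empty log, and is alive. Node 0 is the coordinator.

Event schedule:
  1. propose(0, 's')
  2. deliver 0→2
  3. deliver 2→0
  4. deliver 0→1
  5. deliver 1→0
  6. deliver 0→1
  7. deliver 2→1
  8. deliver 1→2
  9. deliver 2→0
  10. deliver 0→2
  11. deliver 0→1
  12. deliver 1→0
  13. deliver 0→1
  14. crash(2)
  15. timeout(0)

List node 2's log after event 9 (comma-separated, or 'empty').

empty

after 1 — propose(0,'s'): n0:coor/t1/[-]
after 2 — deliver 0→2: n2:part/t1/[-]
after 3 — deliver 2→0: ·
after 4 — deliver 0→1: n1:part/t1/[-]
after 5 — deliver 1→0: n0:coor/t1/[s]
after 6 — deliver 0→1: n1:part/t1/[s]
after 7 — deliver 2→1: ·
after 8 — deliver 1→2: ·
after 9 — deliver 2→0: ·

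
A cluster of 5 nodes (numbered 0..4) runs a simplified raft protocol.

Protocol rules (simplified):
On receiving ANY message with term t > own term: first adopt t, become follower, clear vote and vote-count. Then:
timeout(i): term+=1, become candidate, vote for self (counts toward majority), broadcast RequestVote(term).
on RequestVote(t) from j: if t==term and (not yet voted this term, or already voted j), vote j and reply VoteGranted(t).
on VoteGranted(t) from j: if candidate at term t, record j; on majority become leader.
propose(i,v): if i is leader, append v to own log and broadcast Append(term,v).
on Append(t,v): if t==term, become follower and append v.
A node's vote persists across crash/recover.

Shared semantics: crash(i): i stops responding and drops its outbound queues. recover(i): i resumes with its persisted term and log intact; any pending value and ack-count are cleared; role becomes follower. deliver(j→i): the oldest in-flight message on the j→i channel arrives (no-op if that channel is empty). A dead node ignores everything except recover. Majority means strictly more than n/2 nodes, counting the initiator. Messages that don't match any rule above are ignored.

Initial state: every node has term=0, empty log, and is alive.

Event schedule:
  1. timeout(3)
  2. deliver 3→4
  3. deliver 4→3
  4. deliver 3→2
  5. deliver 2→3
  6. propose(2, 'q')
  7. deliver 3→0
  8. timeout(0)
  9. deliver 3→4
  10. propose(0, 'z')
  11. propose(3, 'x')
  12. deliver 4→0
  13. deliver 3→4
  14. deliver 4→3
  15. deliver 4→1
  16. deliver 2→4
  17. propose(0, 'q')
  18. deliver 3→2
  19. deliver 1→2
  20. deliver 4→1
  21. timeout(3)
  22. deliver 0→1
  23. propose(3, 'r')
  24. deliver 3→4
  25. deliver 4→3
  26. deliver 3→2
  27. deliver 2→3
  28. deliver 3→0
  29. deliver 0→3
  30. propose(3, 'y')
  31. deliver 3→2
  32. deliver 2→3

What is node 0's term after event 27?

2

step 1 timeout(3): 3={cand,t=1,log=-}
step 2 deliver 3→4: 4={foll,t=1,log=-}
step 3 deliver 4→3: —
step 4 deliver 3→2: 2={foll,t=1,log=-}
step 5 deliver 2→3: 3={lead,t=1,log=-}
step 6 propose(2,'q'): —
step 7 deliver 3→0: 0={foll,t=1,log=-}
step 8 timeout(0): 0={cand,t=2,log=-}
step 9 deliver 3→4: —
step 10 propose(0,'z'): —
step 11 propose(3,'x'): 3={lead,t=1,log=x}
step 12 deliver 4→0: —
step 13 deliver 3→4: 4={foll,t=1,log=x}
step 14 deliver 4→3: —
step 15 deliver 4→1: —
step 16 deliver 2→4: —
step 17 propose(0,'q'): —
step 18 deliver 3→2: 2={foll,t=1,log=x}
step 19 deliver 1→2: —
step 20 deliver 4→1: —
step 21 timeout(3): 3={cand,t=2,log=x}
step 22 deliver 0→1: 1={foll,t=2,log=-}
step 23 propose(3,'r'): —
step 24 deliver 3→4: 4={foll,t=2,log=x}
step 25 deliver 4→3: —
step 26 deliver 3→2: 2={foll,t=2,log=x}
step 27 deliver 2→3: 3={lead,t=2,log=x}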